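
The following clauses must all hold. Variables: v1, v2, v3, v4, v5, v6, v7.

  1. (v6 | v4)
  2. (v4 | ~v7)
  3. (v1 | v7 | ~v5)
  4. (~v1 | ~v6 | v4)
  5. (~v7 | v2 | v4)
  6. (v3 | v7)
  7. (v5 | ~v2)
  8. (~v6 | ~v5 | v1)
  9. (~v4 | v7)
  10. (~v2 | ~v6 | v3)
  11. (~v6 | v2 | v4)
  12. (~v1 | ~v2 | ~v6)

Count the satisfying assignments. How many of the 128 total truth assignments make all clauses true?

Split on v4, then v6.
  v4=1, v6=1: v3 free; 3 ways for (v1,v2,v5,v7) × 2^1 = 6.
  v4=1, v6=0: v1, v3 free; 3 ways for (v2,v5,v7) × 2^2 = 12.
  v4=0, v6=1: a clause becomes empty — 0.
  v4=0, v6=0: a clause becomes empty — 0.
Total: 6 + 12 + 0 + 0 = 18.

18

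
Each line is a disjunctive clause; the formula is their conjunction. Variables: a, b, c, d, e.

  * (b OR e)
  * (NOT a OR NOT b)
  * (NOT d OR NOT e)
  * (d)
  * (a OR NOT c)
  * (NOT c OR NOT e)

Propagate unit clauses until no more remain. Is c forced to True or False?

(d) stands alone — d = True.
In (NOT e OR NOT d), NOT d is now false; NOT e must hold, so e = False.
(e OR b): since e = False, the clause reduces to (b). b = True.
(NOT a OR NOT b) with b = True leaves only NOT a, so a = False.
In (a OR NOT c), a is now false; NOT c must hold, so c = False.

False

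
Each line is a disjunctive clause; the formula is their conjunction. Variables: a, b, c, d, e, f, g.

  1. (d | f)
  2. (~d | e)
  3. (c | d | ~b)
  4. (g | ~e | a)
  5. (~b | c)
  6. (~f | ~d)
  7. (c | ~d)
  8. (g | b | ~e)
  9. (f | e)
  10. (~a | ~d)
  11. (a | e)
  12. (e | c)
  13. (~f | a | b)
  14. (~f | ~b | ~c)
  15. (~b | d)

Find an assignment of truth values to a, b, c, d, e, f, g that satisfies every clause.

a = False  b = False  c = True  d = True  e = True  f = False  g = True

Check each clause:
  1. (f | d) — d is true.
  2. (~d | e) — e is true.
  3. (~b | c | d) — c is true.
  4. (g | a | ~e) — g is true.
  5. (~b | c) — c is true.
  6. (~d | ~f) — ~f is true.
  7. (c | ~d) — c is true.
  8. (~e | g | b) — g is true.
  9. (e | f) — e is true.
  10. (~d | ~a) — ~a is true.
  11. (a | e) — e is true.
  12. (e | c) — c is true.
  13. (b | a | ~f) — ~f is true.
  14. (~c | ~f | ~b) — ~f is true.
  15. (~b | d) — d is true.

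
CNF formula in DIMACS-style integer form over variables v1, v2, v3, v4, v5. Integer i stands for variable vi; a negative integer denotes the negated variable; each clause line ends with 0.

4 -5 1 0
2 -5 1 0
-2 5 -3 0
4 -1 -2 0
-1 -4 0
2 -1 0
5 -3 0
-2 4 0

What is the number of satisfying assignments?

5

The models are:
  v1=0 v2=0 v3=0 v4=0 v5=0
  v1=0 v2=0 v3=0 v4=1 v5=0
  v1=0 v2=1 v3=0 v4=1 v5=0
  v1=0 v2=1 v3=0 v4=1 v5=1
  v1=0 v2=1 v3=1 v4=1 v5=1
Count: 5.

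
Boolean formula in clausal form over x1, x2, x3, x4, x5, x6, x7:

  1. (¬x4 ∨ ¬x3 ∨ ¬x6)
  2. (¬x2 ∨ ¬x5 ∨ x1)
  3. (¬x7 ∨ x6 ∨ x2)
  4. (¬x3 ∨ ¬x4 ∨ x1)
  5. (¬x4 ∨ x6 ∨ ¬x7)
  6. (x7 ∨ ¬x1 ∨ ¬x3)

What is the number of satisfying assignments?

61

Case analysis on x1 and x3:
  x1=1, x3=1: x5 free; 3 ways for (x2,x4,x6,x7) × 2^1 = 6.
  x1=1, x3=0: x5 free; 13 ways for (x2,x4,x6,x7) × 2^1 = 26.
  x1=0, x3=1: 10 of the 32 assignments to (x2,x4,x5,x6,x7) work.
  x1=0, x3=0: 19 of the 32 assignments to (x2,x4,x5,x6,x7) work.
Total: 6 + 26 + 10 + 19 = 61.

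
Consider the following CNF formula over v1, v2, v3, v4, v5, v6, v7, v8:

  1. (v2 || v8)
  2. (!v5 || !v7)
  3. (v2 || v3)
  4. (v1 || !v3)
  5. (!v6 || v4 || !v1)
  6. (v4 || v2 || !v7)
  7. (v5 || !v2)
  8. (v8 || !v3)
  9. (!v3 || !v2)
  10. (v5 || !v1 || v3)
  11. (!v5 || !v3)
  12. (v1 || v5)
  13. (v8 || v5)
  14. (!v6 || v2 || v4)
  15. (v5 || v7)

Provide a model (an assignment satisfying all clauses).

v1 = 0, v2 = 1, v3 = 0, v4 = 1, v5 = 1, v6 = 1, v7 = 0, v8 = 0

v4 occurs only positively in the remaining clauses — set v4 = True.
Branch on v1: take v1 = False.
  then v3 is forced to False.
  then v2 is forced to True.
  then v5 is forced to True.
  then v7 is forced to False.
v6, v8 are now unconstrained; take v6 = True, v8 = False.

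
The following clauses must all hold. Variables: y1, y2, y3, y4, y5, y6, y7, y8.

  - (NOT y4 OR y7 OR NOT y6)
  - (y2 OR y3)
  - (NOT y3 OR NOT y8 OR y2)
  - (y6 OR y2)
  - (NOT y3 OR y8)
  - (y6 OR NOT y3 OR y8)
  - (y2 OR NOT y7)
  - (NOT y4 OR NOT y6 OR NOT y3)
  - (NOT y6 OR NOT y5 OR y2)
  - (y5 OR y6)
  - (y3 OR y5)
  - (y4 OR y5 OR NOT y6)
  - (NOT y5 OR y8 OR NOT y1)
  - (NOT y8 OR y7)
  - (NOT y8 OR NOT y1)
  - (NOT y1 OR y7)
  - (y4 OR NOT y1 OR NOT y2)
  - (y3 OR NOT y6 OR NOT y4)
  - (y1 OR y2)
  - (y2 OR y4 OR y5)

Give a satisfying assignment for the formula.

Try y1 = False.
  then y2 is forced to True.
Set y3 = False and propagate.
  then y5 is forced to True.
The remaining clauses are satisfied by y4 = True, y6 = False, y7 = True, y8 = True.
Every clause has at least one true literal under this assignment.

y1 = 0  y2 = 1  y3 = 0  y4 = 1  y5 = 1  y6 = 0  y7 = 1  y8 = 1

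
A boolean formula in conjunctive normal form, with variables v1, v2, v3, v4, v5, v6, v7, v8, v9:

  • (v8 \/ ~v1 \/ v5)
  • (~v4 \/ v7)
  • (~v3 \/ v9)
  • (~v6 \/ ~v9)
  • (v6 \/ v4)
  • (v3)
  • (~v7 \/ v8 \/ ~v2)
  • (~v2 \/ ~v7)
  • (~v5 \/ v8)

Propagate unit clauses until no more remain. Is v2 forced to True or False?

Unit clause (v3) sets v3 = True.
(~v3 \/ v9): since v3 = True, the clause reduces to (v9). v9 = True.
From (~v6 \/ ~v9) and v9 = True: v6 = False.
(v4 \/ v6): since v6 = False, the clause reduces to (v4). v4 = True.
(v7 \/ ~v4): since v4 = True, the clause reduces to (v7). v7 = True.
(~v2 \/ ~v7) with v7 = True leaves only ~v2, so v2 = False.

False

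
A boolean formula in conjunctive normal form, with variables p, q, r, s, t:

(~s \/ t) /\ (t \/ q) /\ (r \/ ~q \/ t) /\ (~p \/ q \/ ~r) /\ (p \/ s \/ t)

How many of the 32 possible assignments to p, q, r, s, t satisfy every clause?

Split on t, then q.
  t=T, q=T: p, r, s free → 2^3 = 8.
  t=T, q=F: s free; 3 ways for (p,r) × 2^1 = 6.
  t=F, q=T: remaining (p,r,s) ∈ {(T,T,F)} — 1.
  t=F, q=F: a clause becomes empty — 0.
Total: 8 + 6 + 1 + 0 = 15.

15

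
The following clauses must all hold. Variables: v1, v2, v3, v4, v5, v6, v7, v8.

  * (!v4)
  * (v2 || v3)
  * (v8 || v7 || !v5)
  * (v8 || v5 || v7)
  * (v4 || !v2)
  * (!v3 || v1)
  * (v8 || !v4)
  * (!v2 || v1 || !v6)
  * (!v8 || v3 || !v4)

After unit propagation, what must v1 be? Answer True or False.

True

(!v4) is a unit clause: v4 = False.
In (v4 || !v2), v4 is now false; !v2 must hold, so v2 = False.
From (v2 || v3) and v2 = False: v3 = True.
From (!v3 || v1) and v3 = True: v1 = True.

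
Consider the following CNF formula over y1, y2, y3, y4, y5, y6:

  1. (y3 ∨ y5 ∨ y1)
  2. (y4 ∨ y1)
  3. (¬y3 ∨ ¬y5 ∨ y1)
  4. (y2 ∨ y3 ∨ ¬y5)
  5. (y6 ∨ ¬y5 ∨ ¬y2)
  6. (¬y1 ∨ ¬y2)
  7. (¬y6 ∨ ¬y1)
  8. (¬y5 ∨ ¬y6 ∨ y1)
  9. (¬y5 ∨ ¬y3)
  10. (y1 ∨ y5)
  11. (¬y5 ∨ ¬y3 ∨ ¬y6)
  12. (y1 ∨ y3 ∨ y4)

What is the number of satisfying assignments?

4

Satisfying assignments:
  y1=1 y2=0 y3=0 y4=0 y5=0 y6=0
  y1=1 y2=0 y3=0 y4=1 y5=0 y6=0
  y1=1 y2=0 y3=1 y4=0 y5=0 y6=0
  y1=1 y2=0 y3=1 y4=1 y5=0 y6=0
Count: 4.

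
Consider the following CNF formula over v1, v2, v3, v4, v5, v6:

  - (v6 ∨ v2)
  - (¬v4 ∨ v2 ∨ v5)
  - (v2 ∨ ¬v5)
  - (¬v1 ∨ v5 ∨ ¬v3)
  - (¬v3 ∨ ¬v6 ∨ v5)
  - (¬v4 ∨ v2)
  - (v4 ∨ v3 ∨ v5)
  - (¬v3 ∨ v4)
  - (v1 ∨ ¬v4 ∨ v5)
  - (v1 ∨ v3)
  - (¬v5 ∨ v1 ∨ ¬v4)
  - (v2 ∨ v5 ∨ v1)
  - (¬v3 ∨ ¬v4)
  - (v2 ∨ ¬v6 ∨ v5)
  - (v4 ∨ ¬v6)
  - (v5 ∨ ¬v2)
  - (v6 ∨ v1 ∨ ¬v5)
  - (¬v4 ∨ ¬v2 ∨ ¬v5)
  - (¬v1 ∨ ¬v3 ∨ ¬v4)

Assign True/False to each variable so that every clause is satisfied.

Try v1 = True.
The remaining clauses are satisfied by v2 = True, v3 = False, v4 = False, v5 = True, v6 = False.
Check each clause:
  1. (v6 ∨ v2) — v2 is true.
  2. (v5 ∨ v2 ∨ ¬v4) — v2 is true.
  3. (v2 ∨ ¬v5) — v2 is true.
  4. (¬v1 ∨ v5 ∨ ¬v3) — ¬v3 is true.
  5. (¬v3 ∨ ¬v6 ∨ v5) — ¬v6 is true.
  6. (¬v4 ∨ v2) — v2 is true.
  7. (v3 ∨ v5 ∨ v4) — v5 is true.
  8. (¬v3 ∨ v4) — ¬v3 is true.
  9. (¬v4 ∨ v5 ∨ v1) — v1 is true.
  10. (v1 ∨ v3) — v1 is true.
  11. (¬v5 ∨ ¬v4 ∨ v1) — v1 is true.
  12. (v1 ∨ v2 ∨ v5) — v1 is true.
  13. (¬v4 ∨ ¬v3) — ¬v4 is true.
  14. (v2 ∨ v5 ∨ ¬v6) — ¬v6 is true.
  15. (¬v6 ∨ v4) — ¬v6 is true.
  16. (¬v2 ∨ v5) — v5 is true.
  17. (v1 ∨ v6 ∨ ¬v5) — v1 is true.
  18. (¬v5 ∨ ¬v2 ∨ ¬v4) — ¬v4 is true.
  19. (¬v3 ∨ ¬v4 ∨ ¬v1) — ¬v4 is true.

v1=1, v2=1, v3=0, v4=0, v5=1, v6=0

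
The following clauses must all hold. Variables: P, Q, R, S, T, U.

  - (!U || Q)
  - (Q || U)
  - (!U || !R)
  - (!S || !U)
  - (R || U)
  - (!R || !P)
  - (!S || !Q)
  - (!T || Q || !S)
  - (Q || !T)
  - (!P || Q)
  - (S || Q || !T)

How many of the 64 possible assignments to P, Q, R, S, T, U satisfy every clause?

The models are:
  P=F Q=T R=F S=F T=F U=T
  P=F Q=T R=F S=F T=T U=T
  P=F Q=T R=T S=F T=F U=F
  P=F Q=T R=T S=F T=T U=F
  P=T Q=T R=F S=F T=F U=T
  P=T Q=T R=F S=F T=T U=T
Count: 6.

6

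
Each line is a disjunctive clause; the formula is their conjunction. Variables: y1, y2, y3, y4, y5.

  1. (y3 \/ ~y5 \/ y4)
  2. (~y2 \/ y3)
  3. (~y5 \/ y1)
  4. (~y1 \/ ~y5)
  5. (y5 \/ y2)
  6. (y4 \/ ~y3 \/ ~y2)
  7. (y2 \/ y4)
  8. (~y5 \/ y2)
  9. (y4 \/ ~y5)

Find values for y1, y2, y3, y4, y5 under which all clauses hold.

Pure literal: y4 appears only positively; assign y4 = True.
Try y1 = True.
  then y5 is forced to False.
  then y2 is forced to True.
  then y3 is forced to True.
Every clause has at least one true literal under this assignment.
Check each clause:
  1. (y4 \/ ~y5 \/ y3) — y3 is true.
  2. (y3 \/ ~y2) — y3 is true.
  3. (~y5 \/ y1) — y1 is true.
  4. (~y1 \/ ~y5) — ~y5 is true.
  5. (y5 \/ y2) — y2 is true.
  6. (y4 \/ ~y2 \/ ~y3) — y4 is true.
  7. (y2 \/ y4) — y2 is true.
  8. (y2 \/ ~y5) — y2 is true.
  9. (y4 \/ ~y5) — ~y5 is true.

y1=1  y2=1  y3=1  y4=1  y5=0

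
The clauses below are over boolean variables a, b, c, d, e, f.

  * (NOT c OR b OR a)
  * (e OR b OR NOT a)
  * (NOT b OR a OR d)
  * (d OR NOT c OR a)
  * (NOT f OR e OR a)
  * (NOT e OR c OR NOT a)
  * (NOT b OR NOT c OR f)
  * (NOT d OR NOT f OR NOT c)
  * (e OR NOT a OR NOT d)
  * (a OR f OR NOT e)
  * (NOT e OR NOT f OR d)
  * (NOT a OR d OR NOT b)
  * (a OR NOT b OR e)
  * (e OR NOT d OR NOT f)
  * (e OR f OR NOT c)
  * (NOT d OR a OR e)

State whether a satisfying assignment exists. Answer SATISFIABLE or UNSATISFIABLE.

SATISFIABLE

Branch on a: take a = False.
Set b = False and propagate.
  then c is forced to False.
Try d = False.
For the remaining variables, e = False, f = False works.
Every clause has at least one true literal under this assignment.
So a=0, b=0, c=0, d=0, e=0, f=0 is a satisfying assignment.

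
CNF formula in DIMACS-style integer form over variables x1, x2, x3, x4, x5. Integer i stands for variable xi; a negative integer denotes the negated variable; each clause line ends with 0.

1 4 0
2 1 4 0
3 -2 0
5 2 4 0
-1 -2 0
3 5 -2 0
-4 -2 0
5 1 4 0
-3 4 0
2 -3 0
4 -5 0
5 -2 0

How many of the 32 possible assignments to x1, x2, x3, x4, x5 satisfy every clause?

4

Satisfying assignments:
  x1=F x2=F x3=F x4=T x5=F
  x1=F x2=F x3=F x4=T x5=T
  x1=T x2=F x3=F x4=T x5=F
  x1=T x2=F x3=F x4=T x5=T
Count: 4.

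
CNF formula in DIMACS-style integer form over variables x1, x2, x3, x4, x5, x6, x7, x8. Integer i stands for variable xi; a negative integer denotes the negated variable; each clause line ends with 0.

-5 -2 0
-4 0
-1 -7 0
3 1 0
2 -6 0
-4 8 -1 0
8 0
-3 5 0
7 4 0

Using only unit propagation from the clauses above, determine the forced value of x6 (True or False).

(¬x4) is a unit clause: x4 = False.
(x8) is a unit clause: x8 = True.
In (x4 ∨ x7), x4 is now false; x7 must hold, so x7 = True.
In (¬x7 ∨ ¬x1), ¬x7 is now false; ¬x1 must hold, so x1 = False.
From (x1 ∨ x3) and x1 = False: x3 = True.
From (¬x3 ∨ x5) and x3 = True: x5 = True.
In (¬x5 ∨ ¬x2), ¬x5 is now false; ¬x2 must hold, so x2 = False.
In (¬x6 ∨ x2), x2 is now false; ¬x6 must hold, so x6 = False.

False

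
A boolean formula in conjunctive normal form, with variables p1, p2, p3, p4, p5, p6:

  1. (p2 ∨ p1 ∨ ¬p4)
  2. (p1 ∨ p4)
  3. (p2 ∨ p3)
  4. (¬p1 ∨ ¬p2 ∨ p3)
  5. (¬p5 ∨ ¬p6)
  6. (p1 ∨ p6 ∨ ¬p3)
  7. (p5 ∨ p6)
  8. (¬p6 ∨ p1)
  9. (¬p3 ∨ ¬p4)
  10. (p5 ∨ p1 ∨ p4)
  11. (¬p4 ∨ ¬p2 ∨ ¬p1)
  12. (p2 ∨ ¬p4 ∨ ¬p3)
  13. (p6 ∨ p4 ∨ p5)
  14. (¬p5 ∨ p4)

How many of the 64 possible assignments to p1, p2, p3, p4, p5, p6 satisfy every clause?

The models are:
  p1=0 p2=1 p3=0 p4=1 p5=1 p6=0
  p1=1 p2=0 p3=1 p4=0 p5=0 p6=1
  p1=1 p2=1 p3=1 p4=0 p5=0 p6=1
Count: 3.

3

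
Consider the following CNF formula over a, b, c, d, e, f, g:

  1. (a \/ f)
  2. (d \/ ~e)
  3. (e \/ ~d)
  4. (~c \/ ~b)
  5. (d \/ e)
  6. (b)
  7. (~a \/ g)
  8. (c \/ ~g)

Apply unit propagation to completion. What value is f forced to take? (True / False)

True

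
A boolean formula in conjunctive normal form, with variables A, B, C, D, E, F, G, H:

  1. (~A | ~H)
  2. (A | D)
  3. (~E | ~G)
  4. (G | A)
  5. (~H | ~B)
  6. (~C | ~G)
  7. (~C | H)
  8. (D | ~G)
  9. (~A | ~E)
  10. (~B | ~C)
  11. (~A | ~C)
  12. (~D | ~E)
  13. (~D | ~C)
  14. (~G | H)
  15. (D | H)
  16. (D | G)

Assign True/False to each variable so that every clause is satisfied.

A = F  B = F  C = F  D = T  E = F  F = F  G = T  H = T

Pure literal: B appears only negated; assign B = False.
Pure literal: C appears only negated; assign C = False.
Set A = False and propagate.
  then D is forced to True.
  then G is forced to True.
  then E is forced to False.
  then H is forced to True.
F is now unconstrained; take F = False.
Every clause has at least one true literal under this assignment.
Check each clause:
  1. (~H | ~A) — ~A is true.
  2. (D | A) — D is true.
  3. (~G | ~E) — ~E is true.
  4. (A | G) — G is true.
  5. (~H | ~B) — ~B is true.
  6. (~C | ~G) — ~C is true.
  7. (H | ~C) — H is true.
  8. (~G | D) — D is true.
  9. (~E | ~A) — ~E is true.
  10. (~C | ~B) — ~C is true.
  11. (~A | ~C) — ~C is true.
  12. (~E | ~D) — ~E is true.
  13. (~D | ~C) — ~C is true.
  14. (~G | H) — H is true.
  15. (D | H) — H is true.
  16. (D | G) — D is true.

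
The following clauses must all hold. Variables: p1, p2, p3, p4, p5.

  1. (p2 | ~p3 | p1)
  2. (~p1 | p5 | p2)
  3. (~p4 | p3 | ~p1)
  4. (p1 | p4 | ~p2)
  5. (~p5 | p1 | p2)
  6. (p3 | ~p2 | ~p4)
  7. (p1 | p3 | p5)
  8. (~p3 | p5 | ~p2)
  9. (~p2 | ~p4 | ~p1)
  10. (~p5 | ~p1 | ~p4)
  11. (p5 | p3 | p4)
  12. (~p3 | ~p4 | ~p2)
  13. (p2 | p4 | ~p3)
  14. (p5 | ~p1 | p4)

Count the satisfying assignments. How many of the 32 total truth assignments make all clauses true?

3

Satisfying assignments:
  p1=T p2=F p3=F p4=F p5=T
  p1=T p2=T p3=F p4=F p5=T
  p1=T p2=T p3=T p4=F p5=T
Count: 3.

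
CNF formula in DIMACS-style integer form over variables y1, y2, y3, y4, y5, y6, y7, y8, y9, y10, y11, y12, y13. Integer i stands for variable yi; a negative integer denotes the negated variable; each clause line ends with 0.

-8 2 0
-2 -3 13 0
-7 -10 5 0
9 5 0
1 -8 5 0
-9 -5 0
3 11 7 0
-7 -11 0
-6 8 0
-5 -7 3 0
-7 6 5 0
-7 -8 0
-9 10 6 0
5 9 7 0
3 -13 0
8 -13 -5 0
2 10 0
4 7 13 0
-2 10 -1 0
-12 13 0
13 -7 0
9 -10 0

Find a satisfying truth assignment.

y1 = True, y2 = True, y3 = True, y4 = False, y5 = False, y6 = False, y7 = False, y8 = True, y9 = True, y10 = True, y11 = True, y12 = False, y13 = True

y12 occurs only negated in the remaining clauses — set y12 = False.
Set y1 = True and propagate.
The remaining clauses are satisfied by y2 = True, y3 = True, y4 = False, y5 = False, y6 = False, y7 = False, y8 = True, y9 = True, y10 = True, y11 = True, y13 = True.
Every clause has at least one true literal under this assignment.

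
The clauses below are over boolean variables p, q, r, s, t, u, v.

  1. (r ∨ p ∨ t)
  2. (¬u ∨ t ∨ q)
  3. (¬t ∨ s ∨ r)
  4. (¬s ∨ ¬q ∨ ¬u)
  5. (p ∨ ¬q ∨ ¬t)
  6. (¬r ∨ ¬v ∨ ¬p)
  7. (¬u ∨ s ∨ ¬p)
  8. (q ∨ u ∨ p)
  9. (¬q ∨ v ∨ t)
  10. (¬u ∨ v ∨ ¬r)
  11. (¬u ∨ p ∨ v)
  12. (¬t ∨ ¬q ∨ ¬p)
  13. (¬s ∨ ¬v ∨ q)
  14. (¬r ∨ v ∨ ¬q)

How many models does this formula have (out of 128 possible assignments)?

Split on q, then p.
  q=1, p=1: remaining (r,s,t,u,v) ∈ {(0,0,0,0,1); (0,1,0,0,1)} — 2.
  q=1, p=0: remaining (r,s,t,u,v) ∈ {(1,0,0,0,1); (1,0,0,1,1); (1,1,0,0,1)} — 3.
  q=0, p=1: 9 of the 32 assignments to (r,s,t,u,v) work.
  q=0, p=0: remaining (r,s,t,u,v) ∈ {(1,0,1,1,1)} — 1.
Total: 2 + 3 + 9 + 1 = 15.

15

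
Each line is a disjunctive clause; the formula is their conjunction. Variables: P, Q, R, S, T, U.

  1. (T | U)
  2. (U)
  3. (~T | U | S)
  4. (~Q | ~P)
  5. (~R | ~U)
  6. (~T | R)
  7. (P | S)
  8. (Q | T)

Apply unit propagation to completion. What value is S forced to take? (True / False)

True

(U) is a unit clause: U = True.
(~R | ~U): since U = True, the clause reduces to (~R). R = False.
(~T | R) with R = False leaves only ~T, so T = False.
(Q | T): since T = False, the clause reduces to (Q). Q = True.
(~P | ~Q) with Q = True leaves only ~P, so P = False.
From (S | P) and P = False: S = True.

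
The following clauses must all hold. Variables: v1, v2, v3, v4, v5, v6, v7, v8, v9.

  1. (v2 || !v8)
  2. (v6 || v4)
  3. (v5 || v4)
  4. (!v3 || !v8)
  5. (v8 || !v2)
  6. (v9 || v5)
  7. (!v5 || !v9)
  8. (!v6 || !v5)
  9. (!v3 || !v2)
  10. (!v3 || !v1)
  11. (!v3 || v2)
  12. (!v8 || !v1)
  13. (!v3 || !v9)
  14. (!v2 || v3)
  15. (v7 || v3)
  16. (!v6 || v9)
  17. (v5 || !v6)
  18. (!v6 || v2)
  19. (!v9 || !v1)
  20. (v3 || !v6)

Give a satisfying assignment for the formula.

v1=T  v2=F  v3=F  v4=T  v5=T  v6=F  v7=T  v8=F  v9=F

Check each clause:
  1. (!v8 || v2) — !v8 is true.
  2. (v6 || v4) — v4 is true.
  3. (v4 || v5) — v4 is true.
  4. (!v3 || !v8) — !v8 is true.
  5. (v8 || !v2) — !v2 is true.
  6. (v5 || v9) — v5 is true.
  7. (!v9 || !v5) — !v9 is true.
  8. (!v6 || !v5) — !v6 is true.
  9. (!v3 || !v2) — !v3 is true.
  10. (!v1 || !v3) — !v3 is true.
  11. (v2 || !v3) — !v3 is true.
  12. (!v8 || !v1) — !v8 is true.
  13. (!v9 || !v3) — !v3 is true.
  14. (v3 || !v2) — !v2 is true.
  15. (v7 || v3) — v7 is true.
  16. (!v6 || v9) — !v6 is true.
  17. (v5 || !v6) — !v6 is true.
  18. (!v6 || v2) — !v6 is true.
  19. (!v9 || !v1) — !v9 is true.
  20. (v3 || !v6) — !v6 is true.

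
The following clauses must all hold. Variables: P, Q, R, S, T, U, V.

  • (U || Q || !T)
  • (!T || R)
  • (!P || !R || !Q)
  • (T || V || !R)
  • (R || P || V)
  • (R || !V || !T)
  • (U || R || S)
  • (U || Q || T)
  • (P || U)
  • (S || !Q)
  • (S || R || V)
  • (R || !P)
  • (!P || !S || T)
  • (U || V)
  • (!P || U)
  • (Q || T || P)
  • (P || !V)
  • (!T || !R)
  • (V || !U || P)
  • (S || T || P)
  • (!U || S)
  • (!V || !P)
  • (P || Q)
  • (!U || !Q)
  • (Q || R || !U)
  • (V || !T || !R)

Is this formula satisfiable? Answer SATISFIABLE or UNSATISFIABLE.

UNSATISFIABLE

P = True:
  propagation gives R=True, Q=False, U=True, T=False; an empty clause results — contradiction.
P = False:
  propagation gives U=True, V=False; an empty clause results — contradiction.
Every branch closes, so no satisfying assignment exists.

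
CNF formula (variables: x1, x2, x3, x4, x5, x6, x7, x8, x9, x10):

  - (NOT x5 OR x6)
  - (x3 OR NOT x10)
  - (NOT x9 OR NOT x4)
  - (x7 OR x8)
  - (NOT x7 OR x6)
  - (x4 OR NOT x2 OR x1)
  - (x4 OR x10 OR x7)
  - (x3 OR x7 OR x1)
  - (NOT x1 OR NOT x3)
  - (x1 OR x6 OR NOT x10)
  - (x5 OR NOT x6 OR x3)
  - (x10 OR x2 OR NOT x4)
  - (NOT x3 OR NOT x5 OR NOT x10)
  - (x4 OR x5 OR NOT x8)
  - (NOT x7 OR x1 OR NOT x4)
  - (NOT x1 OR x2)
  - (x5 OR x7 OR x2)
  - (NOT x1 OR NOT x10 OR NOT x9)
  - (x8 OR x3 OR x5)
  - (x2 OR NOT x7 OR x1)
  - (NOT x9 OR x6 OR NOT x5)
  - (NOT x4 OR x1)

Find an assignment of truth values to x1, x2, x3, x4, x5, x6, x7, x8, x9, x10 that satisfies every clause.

x1=True, x2=True, x3=False, x4=False, x5=True, x6=True, x7=True, x8=True, x9=False, x10=False

Check each clause:
  1. (x6 OR NOT x5) — x6 is true.
  2. (NOT x10 OR x3) — NOT x10 is true.
  3. (NOT x4 OR NOT x9) — NOT x4 is true.
  4. (x7 OR x8) — x8 is true.
  5. (x6 OR NOT x7) — x6 is true.
  6. (NOT x2 OR x4 OR x1) — x1 is true.
  7. (x7 OR x4 OR x10) — x7 is true.
  8. (x1 OR x7 OR x3) — x1 is true.
  9. (NOT x3 OR NOT x1) — NOT x3 is true.
  10. (x1 OR x6 OR NOT x10) — x1 is true.
  11. (x5 OR x3 OR NOT x6) — x5 is true.
  12. (NOT x4 OR x10 OR x2) — x2 is true.
  13. (NOT x3 OR NOT x10 OR NOT x5) — NOT x3 is true.
  14. (x4 OR NOT x8 OR x5) — x5 is true.
  15. (NOT x7 OR x1 OR NOT x4) — NOT x4 is true.
  16. (x2 OR NOT x1) — x2 is true.
  17. (x5 OR x2 OR x7) — x2 is true.
  18. (NOT x9 OR NOT x1 OR NOT x10) — NOT x10 is true.
  19. (x8 OR x5 OR x3) — x8 is true.
  20. (NOT x7 OR x1 OR x2) — x1 is true.
  21. (NOT x5 OR x6 OR NOT x9) — x6 is true.
  22. (x1 OR NOT x4) — x1 is true.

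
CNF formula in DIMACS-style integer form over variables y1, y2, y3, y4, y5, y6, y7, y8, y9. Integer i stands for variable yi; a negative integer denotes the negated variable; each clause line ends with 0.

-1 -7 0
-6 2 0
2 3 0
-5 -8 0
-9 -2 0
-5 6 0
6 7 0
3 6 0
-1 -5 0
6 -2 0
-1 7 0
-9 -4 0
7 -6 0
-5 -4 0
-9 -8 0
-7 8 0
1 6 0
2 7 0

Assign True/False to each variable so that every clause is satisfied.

y1=0  y2=1  y3=0  y4=0  y5=0  y6=1  y7=1  y8=1  y9=0

Check each clause:
  1. {¬y7, ¬y1} — ¬y1 is true.
  2. {y2, ¬y6} — y2 is true.
  3. {y2, y3} — y2 is true.
  4. {¬y5, ¬y8} — ¬y5 is true.
  5. {¬y2, ¬y9} — ¬y9 is true.
  6. {y6, ¬y5} — ¬y5 is true.
  7. {y6, y7} — y6 is true.
  8. {y3, y6} — y6 is true.
  9. {¬y5, ¬y1} — ¬y5 is true.
  10. {¬y2, y6} — y6 is true.
  11. {¬y1, y7} — ¬y1 is true.
  12. {¬y9, ¬y4} — ¬y4 is true.
  13. {y7, ¬y6} — y7 is true.
  14. {¬y4, ¬y5} — ¬y5 is true.
  15. {¬y9, ¬y8} — ¬y9 is true.
  16. {y8, ¬y7} — y8 is true.
  17. {y6, y1} — y6 is true.
  18. {y2, y7} — y2 is true.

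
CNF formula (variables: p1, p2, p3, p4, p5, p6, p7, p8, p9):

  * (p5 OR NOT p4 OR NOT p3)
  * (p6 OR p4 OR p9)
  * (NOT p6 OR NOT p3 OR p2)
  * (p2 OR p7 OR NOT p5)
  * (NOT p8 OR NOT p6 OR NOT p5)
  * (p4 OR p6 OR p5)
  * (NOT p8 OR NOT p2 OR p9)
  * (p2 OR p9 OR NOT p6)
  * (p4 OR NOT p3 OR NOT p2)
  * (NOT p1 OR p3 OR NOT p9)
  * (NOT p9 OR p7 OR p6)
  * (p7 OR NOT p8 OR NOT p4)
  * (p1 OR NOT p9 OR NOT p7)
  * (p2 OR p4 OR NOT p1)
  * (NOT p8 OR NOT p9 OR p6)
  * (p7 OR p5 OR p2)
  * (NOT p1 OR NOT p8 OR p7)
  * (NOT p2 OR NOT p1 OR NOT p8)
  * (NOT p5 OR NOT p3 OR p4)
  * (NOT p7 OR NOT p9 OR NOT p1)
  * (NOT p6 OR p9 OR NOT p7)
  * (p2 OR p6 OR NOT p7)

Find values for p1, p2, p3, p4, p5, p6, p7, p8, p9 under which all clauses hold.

p1 = T, p2 = T, p3 = F, p4 = T, p5 = T, p6 = T, p7 = F, p8 = F, p9 = F

Check each clause:
  1. (NOT p4 OR NOT p3 OR p5) — p5 is true.
  2. (p4 OR p6 OR p9) — p4 is true.
  3. (NOT p3 OR p2 OR NOT p6) — p2 is true.
  4. (p7 OR p2 OR NOT p5) — p2 is true.
  5. (NOT p5 OR NOT p6 OR NOT p8) — NOT p8 is true.
  6. (p5 OR p4 OR p6) — p4 is true.
  7. (NOT p8 OR p9 OR NOT p2) — NOT p8 is true.
  8. (p9 OR p2 OR NOT p6) — p2 is true.
  9. (p4 OR NOT p3 OR NOT p2) — p4 is true.
  10. (NOT p9 OR NOT p1 OR p3) — NOT p9 is true.
  11. (p7 OR p6 OR NOT p9) — p6 is true.
  12. (p7 OR NOT p8 OR NOT p4) — NOT p8 is true.
  13. (NOT p9 OR p1 OR NOT p7) — p1 is true.
  14. (NOT p1 OR p2 OR p4) — p2 is true.
  15. (p6 OR NOT p9 OR NOT p8) — NOT p8 is true.
  16. (p2 OR p5 OR p7) — p2 is true.
  17. (NOT p1 OR p7 OR NOT p8) — NOT p8 is true.
  18. (NOT p2 OR NOT p1 OR NOT p8) — NOT p8 is true.
  19. (p4 OR NOT p5 OR NOT p3) — p4 is true.
  20. (NOT p7 OR NOT p1 OR NOT p9) — NOT p7 is true.
  21. (NOT p6 OR p9 OR NOT p7) — NOT p7 is true.
  22. (p6 OR p2 OR NOT p7) — NOT p7 is true.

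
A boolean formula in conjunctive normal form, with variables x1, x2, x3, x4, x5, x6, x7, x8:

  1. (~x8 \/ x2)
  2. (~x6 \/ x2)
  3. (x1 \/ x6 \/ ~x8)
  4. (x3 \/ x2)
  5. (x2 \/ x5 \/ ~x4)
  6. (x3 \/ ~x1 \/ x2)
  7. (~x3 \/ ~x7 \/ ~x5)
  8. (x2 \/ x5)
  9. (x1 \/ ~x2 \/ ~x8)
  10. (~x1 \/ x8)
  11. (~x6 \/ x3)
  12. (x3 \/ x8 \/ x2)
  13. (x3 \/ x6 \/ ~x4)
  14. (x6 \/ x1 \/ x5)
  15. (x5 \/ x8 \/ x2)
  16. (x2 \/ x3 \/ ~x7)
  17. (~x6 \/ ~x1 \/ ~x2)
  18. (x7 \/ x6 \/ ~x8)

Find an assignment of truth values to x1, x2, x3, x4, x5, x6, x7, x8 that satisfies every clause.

x1 = F, x2 = T, x3 = F, x4 = F, x5 = T, x6 = F, x7 = F, x8 = F

x4 occurs only negated in the remaining clauses — set x4 = False.
Try x1 = False.
For the remaining variables, x2 = True, x3 = False, x5 = True, x6 = False, x7 = False, x8 = False works.
Every clause has at least one true literal under this assignment.
Check each clause:
  1. (~x8 \/ x2) — ~x8 is true.
  2. (x2 \/ ~x6) — ~x6 is true.
  3. (~x8 \/ x6 \/ x1) — ~x8 is true.
  4. (x2 \/ x3) — x2 is true.
  5. (~x4 \/ x2 \/ x5) — x2 is true.
  6. (~x1 \/ x3 \/ x2) — x2 is true.
  7. (~x3 \/ ~x5 \/ ~x7) — ~x7 is true.
  8. (x5 \/ x2) — x2 is true.
  9. (~x2 \/ ~x8 \/ x1) — ~x8 is true.
  10. (x8 \/ ~x1) — ~x1 is true.
  11. (x3 \/ ~x6) — ~x6 is true.
  12. (x3 \/ x8 \/ x2) — x2 is true.
  13. (x3 \/ ~x4 \/ x6) — ~x4 is true.
  14. (x1 \/ x6 \/ x5) — x5 is true.
  15. (x2 \/ x8 \/ x5) — x2 is true.
  16. (x3 \/ x2 \/ ~x7) — ~x7 is true.
  17. (~x2 \/ ~x1 \/ ~x6) — ~x6 is true.
  18. (x7 \/ x6 \/ ~x8) — ~x8 is true.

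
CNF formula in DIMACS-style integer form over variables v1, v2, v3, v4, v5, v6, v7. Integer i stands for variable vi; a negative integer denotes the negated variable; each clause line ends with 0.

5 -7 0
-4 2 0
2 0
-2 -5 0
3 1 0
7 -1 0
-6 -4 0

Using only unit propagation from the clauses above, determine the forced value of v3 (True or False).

(v2) is a unit clause: v2 = True.
(~v2 | ~v5): since v2 = True, the clause reduces to (~v5). v5 = False.
(v5 | ~v7) with v5 = False leaves only ~v7, so v7 = False.
(~v1 | v7): since v7 = False, the clause reduces to (~v1). v1 = False.
From (v1 | v3) and v1 = False: v3 = True.

True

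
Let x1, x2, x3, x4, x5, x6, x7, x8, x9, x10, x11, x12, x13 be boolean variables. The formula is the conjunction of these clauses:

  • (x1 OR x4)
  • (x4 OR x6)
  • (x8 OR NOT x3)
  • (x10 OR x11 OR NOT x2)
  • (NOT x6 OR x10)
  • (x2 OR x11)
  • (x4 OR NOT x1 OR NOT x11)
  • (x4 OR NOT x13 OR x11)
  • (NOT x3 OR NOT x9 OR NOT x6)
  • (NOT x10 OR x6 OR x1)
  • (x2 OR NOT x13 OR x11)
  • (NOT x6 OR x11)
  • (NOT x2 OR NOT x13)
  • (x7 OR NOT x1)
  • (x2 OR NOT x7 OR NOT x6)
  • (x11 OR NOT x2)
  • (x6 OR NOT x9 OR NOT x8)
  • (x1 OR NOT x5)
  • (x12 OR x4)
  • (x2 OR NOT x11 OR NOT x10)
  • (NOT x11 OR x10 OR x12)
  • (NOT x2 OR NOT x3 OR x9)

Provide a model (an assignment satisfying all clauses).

x1=F, x2=T, x3=F, x4=T, x5=F, x6=T, x7=T, x8=T, x9=F, x10=T, x11=T, x12=F, x13=F

Check each clause:
  1. (x4 OR x1) — x4 is true.
  2. (x4 OR x6) — x4 is true.
  3. (x8 OR NOT x3) — x8 is true.
  4. (x10 OR NOT x2 OR x11) — x10 is true.
  5. (NOT x6 OR x10) — x10 is true.
  6. (x11 OR x2) — x2 is true.
  7. (x4 OR NOT x1 OR NOT x11) — x4 is true.
  8. (x4 OR x11 OR NOT x13) — x11 is true.
  9. (NOT x3 OR NOT x9 OR NOT x6) — NOT x3 is true.
  10. (x1 OR x6 OR NOT x10) — x6 is true.
  11. (x2 OR NOT x13 OR x11) — x11 is true.
  12. (x11 OR NOT x6) — x11 is true.
  13. (NOT x2 OR NOT x13) — NOT x13 is true.
  14. (x7 OR NOT x1) — NOT x1 is true.
  15. (x2 OR NOT x6 OR NOT x7) — x2 is true.
  16. (NOT x2 OR x11) — x11 is true.
  17. (NOT x8 OR NOT x9 OR x6) — x6 is true.
  18. (x1 OR NOT x5) — NOT x5 is true.
  19. (x4 OR x12) — x4 is true.
  20. (NOT x10 OR x2 OR NOT x11) — x2 is true.
  21. (x12 OR NOT x11 OR x10) — x10 is true.
  22. (x9 OR NOT x2 OR NOT x3) — NOT x3 is true.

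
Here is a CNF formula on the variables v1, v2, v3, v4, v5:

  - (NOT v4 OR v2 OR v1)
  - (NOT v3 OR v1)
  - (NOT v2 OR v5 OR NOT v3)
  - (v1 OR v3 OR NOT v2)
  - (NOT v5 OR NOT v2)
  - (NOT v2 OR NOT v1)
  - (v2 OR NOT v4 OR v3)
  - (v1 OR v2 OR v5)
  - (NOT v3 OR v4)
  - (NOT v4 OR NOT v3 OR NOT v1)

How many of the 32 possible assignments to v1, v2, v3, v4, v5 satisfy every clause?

3

Satisfying assignments:
  v1=0 v2=0 v3=0 v4=0 v5=1
  v1=1 v2=0 v3=0 v4=0 v5=0
  v1=1 v2=0 v3=0 v4=0 v5=1
Count: 3.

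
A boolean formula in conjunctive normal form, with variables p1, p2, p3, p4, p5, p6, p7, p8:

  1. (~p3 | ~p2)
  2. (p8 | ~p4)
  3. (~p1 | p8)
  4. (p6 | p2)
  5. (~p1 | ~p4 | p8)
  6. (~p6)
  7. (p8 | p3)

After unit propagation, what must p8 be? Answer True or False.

(~p6) is a unit clause: p6 = False.
From (p2 | p6) and p6 = False: p2 = True.
(~p2 | ~p3) with p2 = True leaves only ~p3, so p3 = False.
(p3 | p8): since p3 = False, the clause reduces to (p8). p8 = True.

True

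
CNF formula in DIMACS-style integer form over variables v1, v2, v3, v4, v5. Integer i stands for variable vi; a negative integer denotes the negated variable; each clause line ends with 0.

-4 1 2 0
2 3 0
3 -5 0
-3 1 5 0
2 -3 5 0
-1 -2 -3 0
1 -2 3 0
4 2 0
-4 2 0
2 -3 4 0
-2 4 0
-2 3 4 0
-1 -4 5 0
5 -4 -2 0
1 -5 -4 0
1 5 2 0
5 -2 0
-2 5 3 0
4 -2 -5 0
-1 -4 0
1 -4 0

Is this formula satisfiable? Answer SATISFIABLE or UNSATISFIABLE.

v2 = True:
  propagation gives v4=True, v5=True, v3=True, v1=False; an empty clause results — contradiction.
v2 = False:
  propagation gives v3=True, v5=True, v4=True; an empty clause results — contradiction.
Every branch closes, so no satisfying assignment exists.

UNSATISFIABLE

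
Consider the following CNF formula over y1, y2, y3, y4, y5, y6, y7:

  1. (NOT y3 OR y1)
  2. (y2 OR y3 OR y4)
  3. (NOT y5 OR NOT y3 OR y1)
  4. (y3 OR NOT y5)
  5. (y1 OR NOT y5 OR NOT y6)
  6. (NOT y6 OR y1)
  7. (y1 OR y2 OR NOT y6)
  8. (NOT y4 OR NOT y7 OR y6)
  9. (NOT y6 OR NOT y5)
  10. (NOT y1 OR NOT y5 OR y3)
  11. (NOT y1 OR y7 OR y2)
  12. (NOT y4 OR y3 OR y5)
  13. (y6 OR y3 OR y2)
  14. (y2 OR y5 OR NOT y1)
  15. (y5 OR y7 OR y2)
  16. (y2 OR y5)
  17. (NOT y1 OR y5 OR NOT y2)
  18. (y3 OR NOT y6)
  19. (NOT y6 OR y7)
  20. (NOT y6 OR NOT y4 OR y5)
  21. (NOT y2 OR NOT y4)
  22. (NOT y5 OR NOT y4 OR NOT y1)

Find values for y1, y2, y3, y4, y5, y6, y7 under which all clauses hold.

y1 = 0, y2 = 1, y3 = 0, y4 = 0, y5 = 0, y6 = 0, y7 = 0

Check each clause:
  1. (NOT y3 OR y1) — NOT y3 is true.
  2. (y3 OR y2 OR y4) — y2 is true.
  3. (y1 OR NOT y3 OR NOT y5) — NOT y5 is true.
  4. (y3 OR NOT y5) — NOT y5 is true.
  5. (y1 OR NOT y6 OR NOT y5) — NOT y6 is true.
  6. (NOT y6 OR y1) — NOT y6 is true.
  7. (y2 OR y1 OR NOT y6) — y2 is true.
  8. (NOT y7 OR y6 OR NOT y4) — NOT y7 is true.
  9. (NOT y5 OR NOT y6) — NOT y6 is true.
  10. (NOT y1 OR NOT y5 OR y3) — NOT y1 is true.
  11. (NOT y1 OR y7 OR y2) — y2 is true.
  12. (NOT y4 OR y5 OR y3) — NOT y4 is true.
  13. (y6 OR y2 OR y3) — y2 is true.
  14. (NOT y1 OR y5 OR y2) — y2 is true.
  15. (y7 OR y2 OR y5) — y2 is true.
  16. (y2 OR y5) — y2 is true.
  17. (NOT y1 OR NOT y2 OR y5) — NOT y1 is true.
  18. (y3 OR NOT y6) — NOT y6 is true.
  19. (y7 OR NOT y6) — NOT y6 is true.
  20. (NOT y6 OR NOT y4 OR y5) — NOT y6 is true.
  21. (NOT y4 OR NOT y2) — NOT y4 is true.
  22. (NOT y5 OR NOT y4 OR NOT y1) — NOT y5 is true.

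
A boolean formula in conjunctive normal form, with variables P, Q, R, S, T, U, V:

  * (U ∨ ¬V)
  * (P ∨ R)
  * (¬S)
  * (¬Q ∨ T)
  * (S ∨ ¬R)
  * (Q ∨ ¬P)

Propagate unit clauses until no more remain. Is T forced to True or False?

True

(¬S) is a unit clause: S = False.
(¬R ∨ S): since S = False, the clause reduces to (¬R). R = False.
From (P ∨ R) and R = False: P = True.
From (Q ∨ ¬P) and P = True: Q = True.
(T ∨ ¬Q) with Q = True leaves only T, so T = True.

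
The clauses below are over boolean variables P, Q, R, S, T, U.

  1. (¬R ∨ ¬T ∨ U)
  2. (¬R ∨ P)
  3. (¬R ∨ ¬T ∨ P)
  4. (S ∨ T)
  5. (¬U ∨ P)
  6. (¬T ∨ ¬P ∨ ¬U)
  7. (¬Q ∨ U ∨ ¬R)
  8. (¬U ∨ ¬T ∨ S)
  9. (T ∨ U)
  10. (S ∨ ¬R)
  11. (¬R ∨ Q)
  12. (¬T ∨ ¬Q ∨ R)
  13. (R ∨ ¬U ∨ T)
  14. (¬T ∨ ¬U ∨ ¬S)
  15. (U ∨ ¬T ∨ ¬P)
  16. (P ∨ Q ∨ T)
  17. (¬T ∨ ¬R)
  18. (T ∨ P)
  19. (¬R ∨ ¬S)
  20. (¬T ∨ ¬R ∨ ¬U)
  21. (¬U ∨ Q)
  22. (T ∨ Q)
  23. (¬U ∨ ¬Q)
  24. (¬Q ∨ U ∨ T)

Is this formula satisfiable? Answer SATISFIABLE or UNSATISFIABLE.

SATISFIABLE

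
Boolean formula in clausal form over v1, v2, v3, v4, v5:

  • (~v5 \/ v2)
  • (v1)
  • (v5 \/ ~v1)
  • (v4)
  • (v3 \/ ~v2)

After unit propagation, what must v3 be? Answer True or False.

(v1) is a unit clause: v1 = True.
(v5 \/ ~v1) with v1 = True leaves only v5, so v5 = True.
In (~v5 \/ v2), ~v5 is now false; v2 must hold, so v2 = True.
Unit clause (v4) sets v4 = True.
From (~v2 \/ v3) and v2 = True: v3 = True.

True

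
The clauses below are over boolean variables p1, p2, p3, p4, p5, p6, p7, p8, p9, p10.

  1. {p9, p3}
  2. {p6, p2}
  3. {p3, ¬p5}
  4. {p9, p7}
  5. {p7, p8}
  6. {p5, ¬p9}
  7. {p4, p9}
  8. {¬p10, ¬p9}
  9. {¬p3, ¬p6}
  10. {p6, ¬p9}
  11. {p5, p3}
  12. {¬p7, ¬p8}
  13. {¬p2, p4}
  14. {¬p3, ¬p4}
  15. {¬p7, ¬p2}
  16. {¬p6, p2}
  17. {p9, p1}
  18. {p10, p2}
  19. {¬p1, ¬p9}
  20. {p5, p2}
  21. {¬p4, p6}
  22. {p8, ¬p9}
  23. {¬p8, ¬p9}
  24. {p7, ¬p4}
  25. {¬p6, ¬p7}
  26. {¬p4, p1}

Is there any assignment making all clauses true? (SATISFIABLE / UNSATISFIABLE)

UNSATISFIABLE

p9 = True:
  propagation gives p5=True, p3=True, p10=False, p6=False; an empty clause results — contradiction.
p9 = False:
  propagation gives p3=True, p7=True, p4=True; an empty clause results — contradiction.
Every branch closes, so no satisfying assignment exists.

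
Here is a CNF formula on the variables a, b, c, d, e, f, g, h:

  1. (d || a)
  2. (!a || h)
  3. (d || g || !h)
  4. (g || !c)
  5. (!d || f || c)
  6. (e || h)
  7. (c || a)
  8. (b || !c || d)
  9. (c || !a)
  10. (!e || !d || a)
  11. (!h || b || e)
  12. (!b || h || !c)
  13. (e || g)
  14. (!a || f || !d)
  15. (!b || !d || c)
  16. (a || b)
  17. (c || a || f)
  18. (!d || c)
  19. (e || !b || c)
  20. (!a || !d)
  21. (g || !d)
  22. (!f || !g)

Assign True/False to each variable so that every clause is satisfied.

a=1  b=1  c=1  d=0  e=1  f=0  g=1  h=1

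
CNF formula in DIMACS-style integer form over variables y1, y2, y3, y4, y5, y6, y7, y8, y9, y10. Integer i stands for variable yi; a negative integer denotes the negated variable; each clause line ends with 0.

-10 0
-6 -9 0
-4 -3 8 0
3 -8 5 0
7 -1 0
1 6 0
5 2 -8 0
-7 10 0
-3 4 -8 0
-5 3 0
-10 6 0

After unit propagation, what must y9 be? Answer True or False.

False

(~y10) stands alone — y10 = False.
In (~y7 \/ y10), y10 is now false; ~y7 must hold, so y7 = False.
(~y1 \/ y7) with y7 = False leaves only ~y1, so y1 = False.
(y1 \/ y6): since y1 = False, the clause reduces to (y6). y6 = True.
(~y9 \/ ~y6) with y6 = True leaves only ~y9, so y9 = False.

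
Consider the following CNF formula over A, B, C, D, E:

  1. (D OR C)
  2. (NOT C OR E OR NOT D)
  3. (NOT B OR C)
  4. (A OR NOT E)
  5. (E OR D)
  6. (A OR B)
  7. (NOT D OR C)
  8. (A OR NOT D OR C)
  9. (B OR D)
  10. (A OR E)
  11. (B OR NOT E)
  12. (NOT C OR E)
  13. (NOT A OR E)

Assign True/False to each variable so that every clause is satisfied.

A = T, B = T, C = T, D = F, E = T

Check each clause:
  1. (D OR C) — C is true.
  2. (NOT D OR NOT C OR E) — NOT D is true.
  3. (C OR NOT B) — C is true.
  4. (A OR NOT E) — A is true.
  5. (D OR E) — E is true.
  6. (B OR A) — A is true.
  7. (NOT D OR C) — C is true.
  8. (NOT D OR A OR C) — A is true.
  9. (D OR B) — B is true.
  10. (A OR E) — A is true.
  11. (B OR NOT E) — B is true.
  12. (E OR NOT C) — E is true.
  13. (E OR NOT A) — E is true.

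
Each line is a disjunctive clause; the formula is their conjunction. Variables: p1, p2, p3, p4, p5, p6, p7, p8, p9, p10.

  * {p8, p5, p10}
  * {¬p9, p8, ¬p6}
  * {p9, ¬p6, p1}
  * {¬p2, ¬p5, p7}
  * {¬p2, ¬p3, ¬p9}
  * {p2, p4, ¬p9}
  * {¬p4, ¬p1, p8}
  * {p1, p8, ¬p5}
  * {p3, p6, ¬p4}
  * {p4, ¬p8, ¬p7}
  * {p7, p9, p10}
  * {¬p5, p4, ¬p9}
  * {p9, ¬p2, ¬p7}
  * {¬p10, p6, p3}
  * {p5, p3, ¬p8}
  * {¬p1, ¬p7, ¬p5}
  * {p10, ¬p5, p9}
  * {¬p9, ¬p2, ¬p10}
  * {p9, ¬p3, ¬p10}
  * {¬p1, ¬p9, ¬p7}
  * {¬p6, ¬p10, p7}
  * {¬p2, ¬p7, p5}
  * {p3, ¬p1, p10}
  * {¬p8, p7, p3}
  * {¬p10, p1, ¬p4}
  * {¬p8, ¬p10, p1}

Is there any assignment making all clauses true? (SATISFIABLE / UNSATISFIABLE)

Try p1 = False.
The remaining clauses are satisfied by p2 = False, p3 = True, p4 = True, p5 = True, p6 = True, p7 = True, p8 = True, p9 = True, p10 = False.
So p1 = F, p2 = F, p3 = T, p4 = T, p5 = T, p6 = T, p7 = T, p8 = T, p9 = T, p10 = F is a satisfying assignment.

SATISFIABLE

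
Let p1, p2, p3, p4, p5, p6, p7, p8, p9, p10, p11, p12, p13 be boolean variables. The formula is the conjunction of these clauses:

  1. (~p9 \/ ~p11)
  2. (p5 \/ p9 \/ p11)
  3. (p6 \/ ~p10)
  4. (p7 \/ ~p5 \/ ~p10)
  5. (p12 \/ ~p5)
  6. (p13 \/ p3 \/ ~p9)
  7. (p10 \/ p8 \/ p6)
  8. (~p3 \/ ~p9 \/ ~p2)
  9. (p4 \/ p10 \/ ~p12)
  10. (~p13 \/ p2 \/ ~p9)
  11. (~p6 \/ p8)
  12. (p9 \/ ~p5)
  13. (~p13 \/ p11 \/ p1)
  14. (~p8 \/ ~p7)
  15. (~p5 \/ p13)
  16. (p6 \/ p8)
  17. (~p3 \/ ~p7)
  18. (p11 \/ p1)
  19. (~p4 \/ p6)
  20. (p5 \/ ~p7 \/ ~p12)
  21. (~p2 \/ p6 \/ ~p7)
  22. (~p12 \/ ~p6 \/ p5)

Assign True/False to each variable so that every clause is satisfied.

p1=T, p2=T, p3=T, p4=T, p5=F, p6=T, p7=F, p8=T, p9=F, p10=T, p11=T, p12=F, p13=T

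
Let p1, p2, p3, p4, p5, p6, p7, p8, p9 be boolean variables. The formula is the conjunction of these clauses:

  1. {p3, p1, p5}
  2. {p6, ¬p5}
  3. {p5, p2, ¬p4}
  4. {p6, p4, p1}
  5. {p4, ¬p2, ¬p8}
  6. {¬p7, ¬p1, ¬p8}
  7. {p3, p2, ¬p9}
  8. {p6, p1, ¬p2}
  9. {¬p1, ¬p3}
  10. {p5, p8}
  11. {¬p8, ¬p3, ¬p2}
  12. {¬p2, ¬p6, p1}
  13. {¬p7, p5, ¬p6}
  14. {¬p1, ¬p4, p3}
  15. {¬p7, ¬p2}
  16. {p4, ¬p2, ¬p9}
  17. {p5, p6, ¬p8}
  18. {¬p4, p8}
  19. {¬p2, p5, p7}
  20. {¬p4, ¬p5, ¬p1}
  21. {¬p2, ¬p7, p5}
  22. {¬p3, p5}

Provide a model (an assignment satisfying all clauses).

p1=False, p2=False, p3=True, p4=False, p5=True, p6=True, p7=False, p8=False, p9=True

Try p1 = False.
For the remaining variables, p2 = False, p3 = True, p4 = False, p5 = True, p6 = True, p7 = False, p8 = False, p9 = True works.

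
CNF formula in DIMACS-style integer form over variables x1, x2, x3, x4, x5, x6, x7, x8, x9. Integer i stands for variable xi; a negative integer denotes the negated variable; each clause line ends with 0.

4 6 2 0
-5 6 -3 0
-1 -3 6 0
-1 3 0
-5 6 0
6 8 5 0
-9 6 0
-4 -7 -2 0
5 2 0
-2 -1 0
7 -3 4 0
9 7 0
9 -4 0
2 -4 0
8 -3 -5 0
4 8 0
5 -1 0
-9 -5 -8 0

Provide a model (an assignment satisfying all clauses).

x1=F, x2=T, x3=T, x4=F, x5=F, x6=T, x7=T, x8=T, x9=T

Pure literal: x1 appears only negated; assign x1 = False.
Pure literal: x6 appears only positively; assign x6 = True.
Try x2 = True.
Branch on x3: take x3 = True.
Set x4 = False and propagate.
  then x7 is forced to True.
  then x8 is forced to True.
For the remaining variables, x5 = False, x9 = True works.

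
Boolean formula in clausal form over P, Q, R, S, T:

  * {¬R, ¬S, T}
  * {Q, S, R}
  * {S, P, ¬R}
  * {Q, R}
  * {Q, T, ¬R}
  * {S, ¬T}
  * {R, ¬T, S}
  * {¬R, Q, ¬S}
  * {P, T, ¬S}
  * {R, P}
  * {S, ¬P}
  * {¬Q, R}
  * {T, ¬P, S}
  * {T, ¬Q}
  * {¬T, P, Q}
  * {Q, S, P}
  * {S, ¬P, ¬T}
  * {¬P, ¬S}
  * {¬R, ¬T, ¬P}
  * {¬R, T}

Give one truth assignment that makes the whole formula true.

P=F  Q=T  R=T  S=T  T=T

Check each clause:
  1. {¬R, T, ¬S} — T is true.
  2. {R, S, Q} — Q is true.
  3. {S, P, ¬R} — S is true.
  4. {Q, R} — Q is true.
  5. {T, ¬R, Q} — T is true.
  6. {S, ¬T} — S is true.
  7. {R, S, ¬T} — R is true.
  8. {¬S, ¬R, Q} — Q is true.
  9. {P, ¬S, T} — T is true.
  10. {P, R} — R is true.
  11. {¬P, S} — S is true.
  12. {R, ¬Q} — R is true.
  13. {S, T, ¬P} — S is true.
  14. {T, ¬Q} — T is true.
  15. {P, ¬T, Q} — Q is true.
  16. {P, S, Q} — Q is true.
  17. {¬P, S, ¬T} — S is true.
  18. {¬S, ¬P} — ¬P is true.
  19. {¬R, ¬T, ¬P} — ¬P is true.
  20. {¬R, T} — T is true.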